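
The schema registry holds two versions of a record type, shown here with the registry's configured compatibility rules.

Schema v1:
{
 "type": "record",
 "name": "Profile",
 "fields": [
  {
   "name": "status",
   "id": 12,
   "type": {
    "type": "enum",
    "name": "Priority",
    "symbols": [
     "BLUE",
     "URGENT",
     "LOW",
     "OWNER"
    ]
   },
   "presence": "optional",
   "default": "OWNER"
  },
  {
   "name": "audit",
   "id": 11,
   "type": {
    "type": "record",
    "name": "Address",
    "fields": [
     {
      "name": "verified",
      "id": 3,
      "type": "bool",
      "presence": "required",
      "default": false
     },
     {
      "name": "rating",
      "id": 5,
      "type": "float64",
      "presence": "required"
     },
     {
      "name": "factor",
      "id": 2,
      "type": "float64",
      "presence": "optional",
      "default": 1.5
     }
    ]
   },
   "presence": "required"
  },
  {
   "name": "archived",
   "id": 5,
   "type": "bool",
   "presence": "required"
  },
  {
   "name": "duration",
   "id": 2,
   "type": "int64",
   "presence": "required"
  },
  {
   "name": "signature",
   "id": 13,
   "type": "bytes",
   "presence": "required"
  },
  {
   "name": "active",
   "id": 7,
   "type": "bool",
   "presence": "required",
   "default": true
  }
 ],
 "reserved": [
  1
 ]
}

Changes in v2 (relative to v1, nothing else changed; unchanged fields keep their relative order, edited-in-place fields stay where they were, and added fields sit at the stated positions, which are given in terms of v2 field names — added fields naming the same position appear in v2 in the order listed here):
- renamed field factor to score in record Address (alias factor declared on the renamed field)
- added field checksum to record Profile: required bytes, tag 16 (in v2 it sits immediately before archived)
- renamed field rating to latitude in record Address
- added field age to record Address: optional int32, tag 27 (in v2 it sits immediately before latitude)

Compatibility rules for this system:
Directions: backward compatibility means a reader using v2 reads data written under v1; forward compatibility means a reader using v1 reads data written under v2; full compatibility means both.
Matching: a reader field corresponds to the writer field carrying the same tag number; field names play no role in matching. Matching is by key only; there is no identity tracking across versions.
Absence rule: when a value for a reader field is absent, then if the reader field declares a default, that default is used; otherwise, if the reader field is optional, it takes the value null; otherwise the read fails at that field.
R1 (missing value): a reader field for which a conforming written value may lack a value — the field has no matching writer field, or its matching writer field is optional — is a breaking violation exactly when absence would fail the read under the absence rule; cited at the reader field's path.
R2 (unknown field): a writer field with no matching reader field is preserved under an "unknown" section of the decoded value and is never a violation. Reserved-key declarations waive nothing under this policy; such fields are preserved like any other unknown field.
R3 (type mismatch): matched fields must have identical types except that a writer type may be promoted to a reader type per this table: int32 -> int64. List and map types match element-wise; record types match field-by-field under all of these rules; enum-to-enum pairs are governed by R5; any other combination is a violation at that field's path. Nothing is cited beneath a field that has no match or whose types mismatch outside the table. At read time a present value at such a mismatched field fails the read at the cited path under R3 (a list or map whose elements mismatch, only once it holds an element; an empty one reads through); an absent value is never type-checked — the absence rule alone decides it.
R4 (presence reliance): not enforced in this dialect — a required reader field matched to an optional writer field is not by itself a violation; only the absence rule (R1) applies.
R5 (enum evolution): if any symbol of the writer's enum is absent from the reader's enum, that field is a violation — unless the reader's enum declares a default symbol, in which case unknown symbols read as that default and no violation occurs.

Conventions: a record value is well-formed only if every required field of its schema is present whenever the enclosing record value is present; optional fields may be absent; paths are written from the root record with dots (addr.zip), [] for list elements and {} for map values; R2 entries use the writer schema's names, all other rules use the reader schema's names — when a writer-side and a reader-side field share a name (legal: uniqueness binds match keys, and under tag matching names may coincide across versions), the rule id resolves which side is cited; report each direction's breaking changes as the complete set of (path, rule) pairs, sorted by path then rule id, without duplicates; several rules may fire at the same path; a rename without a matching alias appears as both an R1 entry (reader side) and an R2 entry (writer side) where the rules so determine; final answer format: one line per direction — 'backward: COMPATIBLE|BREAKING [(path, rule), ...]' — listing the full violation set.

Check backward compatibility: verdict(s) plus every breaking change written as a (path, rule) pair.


backward: BREAKING [(checksum, R1)]

arrows below run writer -> reader for Profile
backward pass over Profile, reader schema v2, writer schema v1:
  status: Priority -> Priority, writer optional; from status
  audit: Address -> Address, writer required; from audit
  no writer field matches reader checksum
  archived: bool -> bool, writer required; from archived
  duration: int64 -> int64, writer required; from duration
  signature: bytes -> bytes, writer required; from signature
  active: bool -> bool, writer required; from active
  audit.verified: bool -> bool, writer required; from audit.verified
  no writer field matches reader audit.age
  audit.latitude: float64 -> float64, writer required; from audit.rating
  audit.score: float64 -> float64, writer optional; from audit.factor
  R1 fires at checksum
  backward on Profile therefore BREAKING (1)
checking off the Profile differences that do not matter here:
  renamed field factor to score in record Address (alias factor declared on the renamed field) -> no rule fires on it in Profile's dialect; the asked verdict holds
  renamed field rating to latitude in record Address -> no rule fires on it in Profile's dialect; the asked verdict holds
  added field age to record Address: optional int32, tag 27 (in v2 it sits immediately before latitude) -> no rule fires on it in Profile's dialect; the asked verdict holds


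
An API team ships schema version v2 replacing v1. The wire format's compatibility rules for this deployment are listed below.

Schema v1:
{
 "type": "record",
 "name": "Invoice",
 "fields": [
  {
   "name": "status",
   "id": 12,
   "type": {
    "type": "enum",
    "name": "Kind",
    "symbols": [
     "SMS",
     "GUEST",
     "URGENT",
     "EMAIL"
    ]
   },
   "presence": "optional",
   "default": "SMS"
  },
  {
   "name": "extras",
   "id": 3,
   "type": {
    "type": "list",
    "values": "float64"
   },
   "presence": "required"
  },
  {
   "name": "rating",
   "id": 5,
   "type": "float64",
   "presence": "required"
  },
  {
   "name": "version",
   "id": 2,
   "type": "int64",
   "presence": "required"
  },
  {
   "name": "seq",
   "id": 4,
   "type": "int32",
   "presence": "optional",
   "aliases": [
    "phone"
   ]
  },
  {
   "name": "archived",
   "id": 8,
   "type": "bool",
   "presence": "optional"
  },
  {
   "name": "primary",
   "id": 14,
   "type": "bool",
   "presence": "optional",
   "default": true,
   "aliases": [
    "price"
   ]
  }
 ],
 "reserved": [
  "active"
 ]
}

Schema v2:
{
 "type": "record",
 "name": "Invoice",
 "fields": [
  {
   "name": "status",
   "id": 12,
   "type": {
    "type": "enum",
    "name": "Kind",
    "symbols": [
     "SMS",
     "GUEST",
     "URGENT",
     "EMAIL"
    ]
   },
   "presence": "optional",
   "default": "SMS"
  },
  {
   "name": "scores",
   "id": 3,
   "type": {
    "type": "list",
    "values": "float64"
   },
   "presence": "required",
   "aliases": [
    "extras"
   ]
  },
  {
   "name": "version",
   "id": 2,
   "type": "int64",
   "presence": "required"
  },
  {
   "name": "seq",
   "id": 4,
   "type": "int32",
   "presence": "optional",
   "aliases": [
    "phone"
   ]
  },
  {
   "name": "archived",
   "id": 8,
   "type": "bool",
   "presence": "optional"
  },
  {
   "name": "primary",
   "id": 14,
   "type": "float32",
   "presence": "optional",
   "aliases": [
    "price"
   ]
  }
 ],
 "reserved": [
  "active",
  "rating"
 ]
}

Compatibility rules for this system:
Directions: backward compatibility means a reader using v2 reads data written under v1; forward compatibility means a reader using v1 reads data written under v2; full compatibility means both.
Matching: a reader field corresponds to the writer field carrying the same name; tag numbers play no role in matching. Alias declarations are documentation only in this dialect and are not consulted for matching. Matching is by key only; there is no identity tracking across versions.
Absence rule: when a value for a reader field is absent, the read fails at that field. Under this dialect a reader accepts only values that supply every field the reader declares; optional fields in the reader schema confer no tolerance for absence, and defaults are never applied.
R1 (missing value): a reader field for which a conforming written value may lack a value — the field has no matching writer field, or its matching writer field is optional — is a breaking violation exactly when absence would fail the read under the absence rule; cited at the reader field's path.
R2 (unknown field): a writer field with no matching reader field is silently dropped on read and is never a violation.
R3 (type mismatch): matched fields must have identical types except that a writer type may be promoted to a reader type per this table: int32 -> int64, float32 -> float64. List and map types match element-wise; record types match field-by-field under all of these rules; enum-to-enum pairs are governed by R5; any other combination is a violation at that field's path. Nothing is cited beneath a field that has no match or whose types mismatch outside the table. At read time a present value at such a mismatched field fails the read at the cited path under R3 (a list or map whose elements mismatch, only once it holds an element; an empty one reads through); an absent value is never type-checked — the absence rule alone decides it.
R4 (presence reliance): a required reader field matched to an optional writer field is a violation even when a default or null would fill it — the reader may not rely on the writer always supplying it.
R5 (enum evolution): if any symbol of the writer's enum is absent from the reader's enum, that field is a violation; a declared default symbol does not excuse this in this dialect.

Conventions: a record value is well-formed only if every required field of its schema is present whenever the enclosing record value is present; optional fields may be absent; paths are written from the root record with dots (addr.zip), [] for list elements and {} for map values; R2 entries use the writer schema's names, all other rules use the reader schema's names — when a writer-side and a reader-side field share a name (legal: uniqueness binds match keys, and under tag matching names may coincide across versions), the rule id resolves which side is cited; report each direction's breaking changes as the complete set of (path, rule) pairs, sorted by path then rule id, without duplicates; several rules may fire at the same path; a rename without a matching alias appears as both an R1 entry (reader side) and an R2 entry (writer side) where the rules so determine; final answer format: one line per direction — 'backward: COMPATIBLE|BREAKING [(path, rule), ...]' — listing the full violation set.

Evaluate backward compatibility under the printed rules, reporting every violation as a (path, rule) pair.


backward: BREAKING [(archived, R1), (primary, R1), (primary, R3), (scores, R1), (seq, R1), (status, R1)]

in Invoice below, arrows point writer -> reader
backward analysis of Invoice with v2 as reader and v1 as writer:
  status: paired with writer status (Kind -> Kind; writer optional)
  scores: no writer-side match
  version: paired with writer version (int64 -> int64; writer required)
  seq: paired with writer seq (int32 -> int32; writer optional)
  archived: paired with writer archived (bool -> bool; writer optional)
  primary: paired with writer primary (bool -> float32; writer optional)
  writer field extras has no reader counterpart
  writer field rating has no reader counterpart
  breaking: (archived, R1)
  breaking: (primary, R1)
  breaking: (primary, R3)
  breaking: (scores, R1)
  breaking: (seq, R1)
  breaking: (status, R1)
  backward on Invoice therefore BREAKING (6)
remaining Invoice differences; none change what is asked:
  removed field rating from record Invoice (its key "rating" joins the reserved list) -> affects forward compatibility only, which is not asked


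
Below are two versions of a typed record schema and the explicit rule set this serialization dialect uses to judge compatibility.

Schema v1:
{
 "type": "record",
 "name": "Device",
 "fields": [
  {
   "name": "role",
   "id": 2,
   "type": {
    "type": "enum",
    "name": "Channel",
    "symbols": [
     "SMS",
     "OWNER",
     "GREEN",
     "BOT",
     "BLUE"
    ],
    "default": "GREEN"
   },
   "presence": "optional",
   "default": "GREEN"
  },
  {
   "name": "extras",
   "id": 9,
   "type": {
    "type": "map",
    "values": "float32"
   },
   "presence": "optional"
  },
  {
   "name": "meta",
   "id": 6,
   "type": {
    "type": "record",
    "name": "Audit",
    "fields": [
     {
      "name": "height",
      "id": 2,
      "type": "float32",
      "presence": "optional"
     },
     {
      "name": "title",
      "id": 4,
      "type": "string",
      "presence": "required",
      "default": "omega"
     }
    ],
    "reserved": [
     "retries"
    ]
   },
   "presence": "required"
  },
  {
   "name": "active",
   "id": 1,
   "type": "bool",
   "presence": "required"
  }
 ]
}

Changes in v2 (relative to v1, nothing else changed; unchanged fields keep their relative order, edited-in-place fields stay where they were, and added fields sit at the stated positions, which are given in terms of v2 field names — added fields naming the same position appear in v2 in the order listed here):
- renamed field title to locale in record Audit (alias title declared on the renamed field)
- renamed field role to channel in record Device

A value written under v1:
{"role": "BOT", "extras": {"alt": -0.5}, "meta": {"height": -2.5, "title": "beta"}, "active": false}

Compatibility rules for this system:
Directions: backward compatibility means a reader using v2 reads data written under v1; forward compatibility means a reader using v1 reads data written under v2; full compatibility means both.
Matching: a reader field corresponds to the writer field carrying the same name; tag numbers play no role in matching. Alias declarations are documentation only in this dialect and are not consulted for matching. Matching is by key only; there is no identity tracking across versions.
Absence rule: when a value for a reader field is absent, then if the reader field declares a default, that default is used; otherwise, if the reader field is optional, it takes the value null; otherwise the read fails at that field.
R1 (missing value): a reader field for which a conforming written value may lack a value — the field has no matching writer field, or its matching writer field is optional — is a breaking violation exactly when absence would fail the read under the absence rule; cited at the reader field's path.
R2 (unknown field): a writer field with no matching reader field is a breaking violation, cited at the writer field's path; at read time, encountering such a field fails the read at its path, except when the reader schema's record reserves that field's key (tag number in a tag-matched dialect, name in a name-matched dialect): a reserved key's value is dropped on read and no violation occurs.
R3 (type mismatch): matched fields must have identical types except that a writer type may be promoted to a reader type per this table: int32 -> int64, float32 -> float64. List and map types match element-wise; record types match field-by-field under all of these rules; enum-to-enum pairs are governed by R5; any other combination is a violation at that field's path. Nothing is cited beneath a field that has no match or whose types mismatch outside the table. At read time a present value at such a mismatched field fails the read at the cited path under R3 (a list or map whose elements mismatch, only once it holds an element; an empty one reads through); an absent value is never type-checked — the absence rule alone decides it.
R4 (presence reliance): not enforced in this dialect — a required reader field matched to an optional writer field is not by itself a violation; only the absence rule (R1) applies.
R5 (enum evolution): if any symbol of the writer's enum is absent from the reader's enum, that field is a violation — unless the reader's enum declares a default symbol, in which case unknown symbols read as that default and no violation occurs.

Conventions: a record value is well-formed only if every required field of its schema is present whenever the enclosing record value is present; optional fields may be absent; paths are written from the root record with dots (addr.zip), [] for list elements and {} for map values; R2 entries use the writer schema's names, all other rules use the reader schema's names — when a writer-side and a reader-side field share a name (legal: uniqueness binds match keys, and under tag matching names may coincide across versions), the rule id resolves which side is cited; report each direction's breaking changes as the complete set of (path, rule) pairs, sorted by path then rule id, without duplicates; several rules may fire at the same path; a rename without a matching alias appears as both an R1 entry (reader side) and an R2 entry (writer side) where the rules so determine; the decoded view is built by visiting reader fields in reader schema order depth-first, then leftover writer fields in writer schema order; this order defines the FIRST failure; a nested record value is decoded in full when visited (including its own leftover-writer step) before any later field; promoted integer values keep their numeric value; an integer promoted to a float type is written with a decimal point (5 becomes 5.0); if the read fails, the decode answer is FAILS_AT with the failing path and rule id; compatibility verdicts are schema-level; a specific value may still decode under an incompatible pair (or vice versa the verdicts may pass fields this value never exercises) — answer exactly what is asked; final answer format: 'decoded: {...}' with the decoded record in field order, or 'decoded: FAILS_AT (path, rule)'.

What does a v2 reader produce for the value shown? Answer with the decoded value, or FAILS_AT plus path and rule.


decoded: FAILS_AT (meta.title, R2)

in Device below, arrows point writer -> reader
migrating the Device value to v2:
  channel := "GREEN" (no value, default fills)
  extras := {"alt": -0.5}
  meta.height := -2.5
  meta.locale := "omega" (no value, default fills)
  read fails at meta.title under R2 (unknown field)
  => FAILS_AT (meta.title, R2)
diffs on Device not affecting the asked answer:
  renamed field role to channel in record Device -> matters for Device compatibility verdicts, not for this value's decode


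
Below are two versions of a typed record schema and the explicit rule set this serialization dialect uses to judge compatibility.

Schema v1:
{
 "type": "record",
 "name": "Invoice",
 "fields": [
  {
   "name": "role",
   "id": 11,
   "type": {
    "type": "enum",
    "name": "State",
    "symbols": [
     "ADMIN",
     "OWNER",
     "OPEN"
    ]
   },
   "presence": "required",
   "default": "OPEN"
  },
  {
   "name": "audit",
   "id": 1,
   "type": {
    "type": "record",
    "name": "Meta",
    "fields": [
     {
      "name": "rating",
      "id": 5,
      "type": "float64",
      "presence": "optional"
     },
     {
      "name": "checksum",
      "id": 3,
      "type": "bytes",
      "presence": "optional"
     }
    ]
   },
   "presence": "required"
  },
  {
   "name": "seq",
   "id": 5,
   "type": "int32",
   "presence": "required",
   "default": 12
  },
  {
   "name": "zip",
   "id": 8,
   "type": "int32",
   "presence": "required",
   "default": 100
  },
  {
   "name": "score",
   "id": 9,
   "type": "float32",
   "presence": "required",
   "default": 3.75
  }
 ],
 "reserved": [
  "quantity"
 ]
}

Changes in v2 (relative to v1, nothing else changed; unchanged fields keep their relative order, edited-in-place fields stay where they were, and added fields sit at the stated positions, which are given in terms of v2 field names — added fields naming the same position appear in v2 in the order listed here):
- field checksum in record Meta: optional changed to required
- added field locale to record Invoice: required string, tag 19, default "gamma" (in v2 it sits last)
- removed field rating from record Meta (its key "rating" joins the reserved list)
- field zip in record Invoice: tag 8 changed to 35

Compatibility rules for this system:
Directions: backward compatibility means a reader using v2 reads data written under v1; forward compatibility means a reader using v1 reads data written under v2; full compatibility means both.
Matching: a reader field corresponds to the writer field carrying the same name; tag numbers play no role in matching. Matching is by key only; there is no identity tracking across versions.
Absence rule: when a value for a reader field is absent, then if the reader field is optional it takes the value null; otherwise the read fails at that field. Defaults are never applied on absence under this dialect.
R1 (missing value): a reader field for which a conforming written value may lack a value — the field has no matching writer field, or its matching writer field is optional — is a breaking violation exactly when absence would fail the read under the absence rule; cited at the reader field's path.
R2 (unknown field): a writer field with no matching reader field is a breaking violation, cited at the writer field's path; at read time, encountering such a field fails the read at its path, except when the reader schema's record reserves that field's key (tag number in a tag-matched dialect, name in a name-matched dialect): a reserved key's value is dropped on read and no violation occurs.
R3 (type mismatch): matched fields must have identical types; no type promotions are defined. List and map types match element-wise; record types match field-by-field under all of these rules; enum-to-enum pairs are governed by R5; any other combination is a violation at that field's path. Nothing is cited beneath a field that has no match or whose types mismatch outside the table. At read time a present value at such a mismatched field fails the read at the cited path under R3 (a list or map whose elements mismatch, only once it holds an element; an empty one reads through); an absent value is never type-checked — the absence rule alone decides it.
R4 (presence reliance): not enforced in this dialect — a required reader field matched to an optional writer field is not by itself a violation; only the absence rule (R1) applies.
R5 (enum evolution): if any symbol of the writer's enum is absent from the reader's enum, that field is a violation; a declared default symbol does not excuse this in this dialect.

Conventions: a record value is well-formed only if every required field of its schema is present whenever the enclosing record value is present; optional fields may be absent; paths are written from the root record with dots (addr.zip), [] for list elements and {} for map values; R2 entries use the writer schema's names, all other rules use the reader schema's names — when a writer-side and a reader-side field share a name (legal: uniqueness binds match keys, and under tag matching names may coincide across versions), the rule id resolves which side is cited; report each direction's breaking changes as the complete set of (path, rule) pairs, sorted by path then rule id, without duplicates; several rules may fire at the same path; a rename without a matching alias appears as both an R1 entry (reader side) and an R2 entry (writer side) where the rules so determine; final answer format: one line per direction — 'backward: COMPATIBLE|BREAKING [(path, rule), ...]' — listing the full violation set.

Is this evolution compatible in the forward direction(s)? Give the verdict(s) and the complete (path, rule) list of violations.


forward: BREAKING [(locale, R2)]

each type pair in Invoice: writer, then reader
forward for Invoice (reader v1, writer v2):
  State -> State, writer required: role aligns to role
  Meta -> Meta, writer required: audit aligns to audit
  int32 -> int32, writer required: seq aligns to seq
  int32 -> int32, writer required: zip aligns to zip
  float32 -> float32, writer required: score aligns to score
  leftover writer field: locale
  audit.rating: no writer-side match
  bytes -> bytes, writer required: audit.checksum aligns to audit.checksum
  violation R2 at locale
  => forward verdict for Invoice: BREAKING, 1 violation(s)
diffs on Invoice not affecting the asked answer:
  field checksum in record Meta: optional changed to required -> affects backward compatibility only, which is not asked
  removed field rating from record Meta (its key "rating" joins the reserved list) -> triggers nothing under Invoice's printed rules — same verdict
  field zip in record Invoice: tag 8 changed to 35 -> triggers nothing under Invoice's printed rules — same verdict


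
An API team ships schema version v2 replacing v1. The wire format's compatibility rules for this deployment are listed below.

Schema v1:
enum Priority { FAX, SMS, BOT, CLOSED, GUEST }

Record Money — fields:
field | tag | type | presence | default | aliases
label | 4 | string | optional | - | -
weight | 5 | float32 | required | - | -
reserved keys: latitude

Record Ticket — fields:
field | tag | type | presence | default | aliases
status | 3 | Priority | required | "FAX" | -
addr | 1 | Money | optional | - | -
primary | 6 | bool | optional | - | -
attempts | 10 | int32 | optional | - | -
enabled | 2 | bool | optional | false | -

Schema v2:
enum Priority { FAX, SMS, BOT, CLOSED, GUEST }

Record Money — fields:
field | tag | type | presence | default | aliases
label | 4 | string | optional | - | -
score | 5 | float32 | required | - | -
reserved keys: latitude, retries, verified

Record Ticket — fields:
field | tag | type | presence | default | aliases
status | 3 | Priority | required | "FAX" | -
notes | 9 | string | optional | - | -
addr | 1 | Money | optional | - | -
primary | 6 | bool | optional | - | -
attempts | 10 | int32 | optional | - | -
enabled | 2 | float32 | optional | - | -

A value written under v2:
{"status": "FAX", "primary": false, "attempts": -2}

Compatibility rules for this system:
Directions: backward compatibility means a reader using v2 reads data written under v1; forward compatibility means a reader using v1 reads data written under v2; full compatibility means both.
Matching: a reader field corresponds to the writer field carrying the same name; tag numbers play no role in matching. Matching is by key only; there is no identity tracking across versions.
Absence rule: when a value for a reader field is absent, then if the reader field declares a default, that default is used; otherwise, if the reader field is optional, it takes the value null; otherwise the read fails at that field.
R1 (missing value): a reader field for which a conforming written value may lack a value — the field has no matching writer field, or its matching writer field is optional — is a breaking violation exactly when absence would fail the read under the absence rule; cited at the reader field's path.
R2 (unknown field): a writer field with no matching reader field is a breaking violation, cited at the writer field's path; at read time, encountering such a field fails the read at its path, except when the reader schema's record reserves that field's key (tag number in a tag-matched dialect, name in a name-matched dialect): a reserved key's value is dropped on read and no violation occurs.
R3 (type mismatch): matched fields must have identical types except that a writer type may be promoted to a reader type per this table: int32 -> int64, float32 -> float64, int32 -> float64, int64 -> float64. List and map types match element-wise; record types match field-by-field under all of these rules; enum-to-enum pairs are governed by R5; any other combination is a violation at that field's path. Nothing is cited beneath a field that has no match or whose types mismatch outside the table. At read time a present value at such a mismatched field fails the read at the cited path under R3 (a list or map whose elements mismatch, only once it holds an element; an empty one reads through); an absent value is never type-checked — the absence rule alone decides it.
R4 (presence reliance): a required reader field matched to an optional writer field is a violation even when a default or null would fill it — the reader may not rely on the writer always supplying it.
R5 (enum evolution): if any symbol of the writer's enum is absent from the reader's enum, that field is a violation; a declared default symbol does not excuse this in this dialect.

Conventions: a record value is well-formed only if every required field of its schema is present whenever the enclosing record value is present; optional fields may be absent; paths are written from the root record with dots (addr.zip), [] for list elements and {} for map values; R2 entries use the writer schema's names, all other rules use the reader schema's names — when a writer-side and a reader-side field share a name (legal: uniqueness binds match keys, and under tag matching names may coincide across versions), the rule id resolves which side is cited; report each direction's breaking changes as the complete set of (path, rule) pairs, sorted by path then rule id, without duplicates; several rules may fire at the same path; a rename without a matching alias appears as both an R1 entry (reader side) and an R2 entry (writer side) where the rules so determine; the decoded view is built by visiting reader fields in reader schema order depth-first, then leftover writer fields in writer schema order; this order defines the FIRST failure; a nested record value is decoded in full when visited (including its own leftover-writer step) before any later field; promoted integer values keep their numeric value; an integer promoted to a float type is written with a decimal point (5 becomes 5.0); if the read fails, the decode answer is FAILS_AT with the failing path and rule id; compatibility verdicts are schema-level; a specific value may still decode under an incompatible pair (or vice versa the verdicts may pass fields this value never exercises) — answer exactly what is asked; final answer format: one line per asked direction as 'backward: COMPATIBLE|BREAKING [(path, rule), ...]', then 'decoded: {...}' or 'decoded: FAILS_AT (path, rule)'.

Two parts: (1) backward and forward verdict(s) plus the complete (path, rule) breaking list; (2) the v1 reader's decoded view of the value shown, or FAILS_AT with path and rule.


arrows below run writer -> reader for Ticket
backward pass over Ticket, reader schema v2, writer schema v1:
  status: Priority -> Priority, writer required; from status
  no writer field matches reader notes
  addr: Money -> Money, writer optional; from addr
  primary: bool -> bool, writer optional; from primary
  attempts: int32 -> int32, writer optional; from attempts
  enabled: bool -> float32, writer optional; from enabled
  addr.label: string -> string, writer optional; from addr.label
  no writer field matches reader addr.score
  leftover writer field: addr.weight
  R1 fires at addr.score
  R2 fires at addr.weight
  R3 fires at enabled
  backward on Ticket therefore BREAKING (3)
forward pass over Ticket, reader schema v1, writer schema v2:
  status: Priority -> Priority, writer required; from status
  addr: Money -> Money, writer optional; from addr
  primary: bool -> bool, writer optional; from primary
  attempts: int32 -> int32, writer optional; from attempts
  enabled: float32 -> bool, writer optional; from enabled
  leftover writer field: notes
  addr.label: string -> string, writer optional; from addr.label
  no writer field matches reader addr.weight
  leftover writer field: addr.score
  R2 fires at addr.score
  R1 fires at addr.weight
  R3 fires at enabled
  R2 fires at notes
  forward on Ticket therefore BREAKING (4)
decode walk for Ticket under reader schema v1:
  status := "FAX"
  addr := null (not supplied -> null)
  primary := false
  attempts := -2
  enabled := false (no value, default fills)
  => decoded: {"status": "FAX", "addr": null, "primary": false, "attempts": -2, "enabled": false}

backward: BREAKING [(addr.score, R1), (addr.weight, R2), (enabled, R3)]; forward: BREAKING [(addr.score, R2), (addr.weight, R1), (enabled, R3), (notes, R2)]; decoded: {"status": "FAX", "addr": null, "primary": false, "attempts": -2, "enabled": false}


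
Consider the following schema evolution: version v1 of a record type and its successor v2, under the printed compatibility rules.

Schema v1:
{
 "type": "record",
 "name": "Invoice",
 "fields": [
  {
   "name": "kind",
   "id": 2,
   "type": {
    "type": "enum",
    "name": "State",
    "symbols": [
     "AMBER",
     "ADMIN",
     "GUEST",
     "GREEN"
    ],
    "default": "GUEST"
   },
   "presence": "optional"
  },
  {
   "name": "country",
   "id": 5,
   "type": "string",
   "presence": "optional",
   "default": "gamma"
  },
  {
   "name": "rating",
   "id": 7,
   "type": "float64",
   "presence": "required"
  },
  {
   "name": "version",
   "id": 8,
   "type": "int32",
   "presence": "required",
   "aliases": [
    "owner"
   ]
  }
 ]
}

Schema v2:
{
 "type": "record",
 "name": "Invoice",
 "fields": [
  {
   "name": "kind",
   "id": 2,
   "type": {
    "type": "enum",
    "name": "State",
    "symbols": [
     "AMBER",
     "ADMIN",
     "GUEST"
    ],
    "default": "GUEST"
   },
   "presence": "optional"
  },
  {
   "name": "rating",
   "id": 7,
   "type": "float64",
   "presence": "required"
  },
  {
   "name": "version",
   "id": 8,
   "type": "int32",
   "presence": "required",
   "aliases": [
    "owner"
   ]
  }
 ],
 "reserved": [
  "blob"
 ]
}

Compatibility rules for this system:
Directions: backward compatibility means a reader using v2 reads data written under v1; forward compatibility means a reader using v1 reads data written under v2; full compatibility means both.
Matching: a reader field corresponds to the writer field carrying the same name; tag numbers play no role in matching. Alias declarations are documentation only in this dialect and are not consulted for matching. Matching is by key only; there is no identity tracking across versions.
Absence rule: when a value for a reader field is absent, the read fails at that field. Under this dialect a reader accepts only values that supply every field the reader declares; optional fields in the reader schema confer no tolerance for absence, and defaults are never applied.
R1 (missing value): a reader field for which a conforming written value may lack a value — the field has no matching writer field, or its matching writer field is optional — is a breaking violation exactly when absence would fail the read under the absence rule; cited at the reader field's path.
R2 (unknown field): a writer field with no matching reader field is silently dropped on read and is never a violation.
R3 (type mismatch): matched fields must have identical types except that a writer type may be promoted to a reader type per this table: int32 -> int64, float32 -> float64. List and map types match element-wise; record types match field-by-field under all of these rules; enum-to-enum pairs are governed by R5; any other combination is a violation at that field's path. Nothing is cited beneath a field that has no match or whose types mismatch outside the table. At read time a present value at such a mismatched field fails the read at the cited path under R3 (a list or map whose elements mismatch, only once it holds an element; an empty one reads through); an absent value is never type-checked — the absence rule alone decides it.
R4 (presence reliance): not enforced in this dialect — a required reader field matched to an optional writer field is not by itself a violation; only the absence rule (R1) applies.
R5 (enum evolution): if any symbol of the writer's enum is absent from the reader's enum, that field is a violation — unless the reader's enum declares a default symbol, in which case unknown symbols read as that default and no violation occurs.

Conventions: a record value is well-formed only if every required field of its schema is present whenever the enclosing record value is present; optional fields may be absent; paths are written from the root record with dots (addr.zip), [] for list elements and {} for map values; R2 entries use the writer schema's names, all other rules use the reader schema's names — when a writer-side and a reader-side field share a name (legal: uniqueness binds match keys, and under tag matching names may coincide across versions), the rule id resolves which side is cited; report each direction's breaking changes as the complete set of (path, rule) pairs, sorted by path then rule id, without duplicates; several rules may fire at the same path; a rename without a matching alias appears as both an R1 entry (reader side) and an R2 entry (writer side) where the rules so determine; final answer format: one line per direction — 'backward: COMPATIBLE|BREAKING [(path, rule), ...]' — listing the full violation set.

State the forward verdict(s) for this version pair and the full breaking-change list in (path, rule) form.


forward: BREAKING [(country, R1), (kind, R1)]

the writer's type comes first in each Invoice pair
forward analysis of Invoice with v1 as reader and v2 as writer:
  State -> State, writer optional: kind aligns to kind
  country: no writer-side match
  float64 -> float64, writer required: rating aligns to rating
  int32 -> int32, writer required: version aligns to version
  R1 fires at country
  R1 fires at kind
  => 2 violation(s): forward is BREAKING for Invoice
remaining Invoice differences; none change what is asked:
  enum State (field kind in record Invoice): symbol GREEN removed -> inert for the asked Invoice verdict: nothing fires
  removed field country from record Invoice -> affects backward compatibility only, which is not asked


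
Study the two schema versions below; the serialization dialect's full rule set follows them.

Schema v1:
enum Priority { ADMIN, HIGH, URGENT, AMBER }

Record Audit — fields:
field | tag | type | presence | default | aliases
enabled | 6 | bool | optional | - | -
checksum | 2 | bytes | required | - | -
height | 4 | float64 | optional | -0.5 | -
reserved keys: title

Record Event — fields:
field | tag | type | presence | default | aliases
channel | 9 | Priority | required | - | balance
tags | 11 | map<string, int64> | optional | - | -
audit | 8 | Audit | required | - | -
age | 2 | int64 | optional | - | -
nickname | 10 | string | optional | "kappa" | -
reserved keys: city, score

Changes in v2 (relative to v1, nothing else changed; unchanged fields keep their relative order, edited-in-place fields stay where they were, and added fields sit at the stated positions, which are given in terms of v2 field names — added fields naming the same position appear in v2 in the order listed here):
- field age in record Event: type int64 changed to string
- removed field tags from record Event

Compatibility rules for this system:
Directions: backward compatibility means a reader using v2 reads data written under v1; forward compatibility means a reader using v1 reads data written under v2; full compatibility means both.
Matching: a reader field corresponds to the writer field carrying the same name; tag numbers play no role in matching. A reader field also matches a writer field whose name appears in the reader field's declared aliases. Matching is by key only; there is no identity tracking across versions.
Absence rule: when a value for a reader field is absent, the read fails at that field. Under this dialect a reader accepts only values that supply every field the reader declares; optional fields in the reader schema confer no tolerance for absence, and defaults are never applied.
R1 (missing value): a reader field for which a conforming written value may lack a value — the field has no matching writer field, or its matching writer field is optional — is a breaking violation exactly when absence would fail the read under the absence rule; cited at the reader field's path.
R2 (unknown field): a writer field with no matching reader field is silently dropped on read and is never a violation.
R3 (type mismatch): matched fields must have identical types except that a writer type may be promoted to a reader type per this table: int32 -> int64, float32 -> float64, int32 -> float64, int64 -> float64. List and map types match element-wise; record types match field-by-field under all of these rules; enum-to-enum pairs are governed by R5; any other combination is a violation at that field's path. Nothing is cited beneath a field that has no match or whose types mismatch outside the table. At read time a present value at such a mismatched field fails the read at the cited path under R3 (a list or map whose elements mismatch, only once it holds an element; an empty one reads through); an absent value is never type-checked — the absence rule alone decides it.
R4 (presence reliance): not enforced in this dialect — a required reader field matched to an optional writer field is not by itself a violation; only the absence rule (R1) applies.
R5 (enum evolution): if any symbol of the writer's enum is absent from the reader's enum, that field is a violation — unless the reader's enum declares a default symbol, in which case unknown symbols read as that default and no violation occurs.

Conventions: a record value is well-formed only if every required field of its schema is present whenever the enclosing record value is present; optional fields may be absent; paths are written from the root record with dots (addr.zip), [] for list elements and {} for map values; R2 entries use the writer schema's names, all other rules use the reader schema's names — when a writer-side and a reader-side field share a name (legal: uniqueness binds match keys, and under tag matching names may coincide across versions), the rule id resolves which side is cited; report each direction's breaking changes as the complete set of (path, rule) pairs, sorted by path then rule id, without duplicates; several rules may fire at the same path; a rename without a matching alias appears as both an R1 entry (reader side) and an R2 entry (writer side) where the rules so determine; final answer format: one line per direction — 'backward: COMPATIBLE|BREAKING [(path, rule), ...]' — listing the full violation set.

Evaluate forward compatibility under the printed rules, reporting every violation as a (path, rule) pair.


each type pair in Event: writer, then reader
forward pass over Event, reader schema v1, writer schema v2:
  writer required, Priority -> Priority: reader channel maps from writer channel
  tags has no writer counterpart
  writer required, Audit -> Audit: reader audit maps from writer audit
  writer optional, string -> int64: reader age maps from writer age
  writer optional, string -> string: reader nickname maps from writer nickname
  writer optional, bool -> bool: reader audit.enabled maps from writer audit.enabled
  writer required, bytes -> bytes: reader audit.checksum maps from writer audit.checksum
  writer optional, float64 -> float64: reader audit.height maps from writer audit.height
  R1 fires at age
  R3 fires at age
  R1 fires at audit.enabled
  R1 fires at audit.height
  R1 fires at nickname
  R1 fires at tags
  => 6 violation(s): forward is BREAKING for Event
remaining Event differences; none change what is asked:
  removed field tags from record Event -> fires only in the backward direction of Event, which is not asked here

forward: BREAKING [(age, R1), (age, R3), (audit.enabled, R1), (audit.height, R1), (nickname, R1), (tags, R1)]
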